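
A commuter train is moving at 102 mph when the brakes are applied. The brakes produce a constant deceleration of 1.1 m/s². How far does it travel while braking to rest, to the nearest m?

Braking distance ≈ 945 m

102 mph × 0.44704 = 45.5981 m/s.
Braking distance = v²/(2a) = 45.5981² / (2 × 1.100) = 2079.187 / 2.200 = 945.085 m.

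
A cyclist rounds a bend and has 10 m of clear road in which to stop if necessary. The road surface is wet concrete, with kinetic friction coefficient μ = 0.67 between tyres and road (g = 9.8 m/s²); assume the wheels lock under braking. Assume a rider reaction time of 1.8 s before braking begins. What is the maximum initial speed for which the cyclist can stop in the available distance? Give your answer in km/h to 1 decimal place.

Maximum speed ≈ 16.7 km/h

a = μg = 0.67 × 9.8 = 6.566 m/s².
Stopping distance: v·t_r + v²/(2a) = 10 with t_r = 1.8 s and a = 6.566 m/s².
So v² + 23.638 v − 131.32 = 0.
Positive root: v = −a·t_r + √((a·t_r)² + 2a·d) = −11.819 + √(139.689 + 131.32) = 4.6434 m/s.
4.6434 m/s × 3.6 = 16.716 km/h.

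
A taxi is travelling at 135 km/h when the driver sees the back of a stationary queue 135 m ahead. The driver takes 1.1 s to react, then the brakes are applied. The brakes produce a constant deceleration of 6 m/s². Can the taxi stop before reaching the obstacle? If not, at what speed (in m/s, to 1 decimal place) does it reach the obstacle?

135 km/h ÷ 3.6 = 37.5000 m/s.
Reaction distance = 37.5000 × 1.1 = 41.250 m.
Braking distance needed to stop: v²/(2a) = 1406.250 / 12.000 = 117.188 m, so total needed = 41.250 + 117.188 = 158.438 m > 135 m — it cannot stop.
Distance remaining when braking begins: 135 − 41.250 = 93.750 m.
v² = v₀² − 2a·d = 1406.250 − 2 × 6.000 × 93.750 = 281.250 m²/s².
v = √281.250 = 16.771 m/s.

No — it strikes the obstacle at 16.8 m/s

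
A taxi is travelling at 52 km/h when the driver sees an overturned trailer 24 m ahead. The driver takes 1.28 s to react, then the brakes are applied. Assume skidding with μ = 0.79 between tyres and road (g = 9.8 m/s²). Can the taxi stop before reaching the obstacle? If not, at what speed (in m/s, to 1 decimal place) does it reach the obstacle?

52 km/h ÷ 3.6 = 14.4444 m/s.
a = μg = 0.79 × 9.8 = 7.742 m/s².
Reaction distance = 14.4444 × 1.28 = 18.489 m.
Braking distance needed to stop: v²/(2a) = 208.641 / 15.484 = 13.475 m, so total needed = 18.489 + 13.475 = 31.964 m > 24 m — it cannot stop.
Distance remaining when braking begins: 24 − 18.489 = 5.511 m.
v² = v₀² − 2a·d = 208.641 − 2 × 7.742 × 5.511 = 123.309 m²/s².
v = √123.309 = 11.104 m/s.

No — it strikes the obstacle at 11.1 m/s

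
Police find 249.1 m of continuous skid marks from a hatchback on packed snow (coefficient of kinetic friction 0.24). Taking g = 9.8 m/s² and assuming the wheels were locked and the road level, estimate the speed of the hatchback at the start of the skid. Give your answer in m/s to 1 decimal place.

Initial speed ≈ 34.2 m/s

Deceleration a = μg = 0.24 × 9.8 = 2.352 m/s².
v = √(2a·d) = √(2 × 2.352 × 249.1) = √1171.766 = 34.2311 m/s.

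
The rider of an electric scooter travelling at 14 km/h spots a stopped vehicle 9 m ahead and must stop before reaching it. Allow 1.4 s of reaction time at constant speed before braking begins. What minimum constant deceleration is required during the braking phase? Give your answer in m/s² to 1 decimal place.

Required deceleration ≈ 2.1 m/s²

14 km/h ÷ 3.6 = 3.8889 m/s.
Distance covered during reaction = 3.8889 × 1.4 = 5.444 m.
Distance available for braking: 9 − 5.444 = 3.556 m.
v² = 2a·d ⇒ a = v²/(2d) = 3.8889² / (2 × 3.556) = 15.124 / 7.112 = 2.1265 m/s².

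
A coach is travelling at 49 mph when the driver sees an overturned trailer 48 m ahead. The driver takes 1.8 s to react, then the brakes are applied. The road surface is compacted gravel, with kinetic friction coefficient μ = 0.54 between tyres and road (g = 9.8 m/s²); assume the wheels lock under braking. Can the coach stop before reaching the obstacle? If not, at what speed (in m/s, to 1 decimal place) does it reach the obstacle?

No — it strikes the obstacle at 19.7 m/s

49 mph × 0.44704 = 21.9050 m/s.
a = μg = 0.54 × 9.8 = 5.292 m/s².
Reaction distance = 21.9050 × 1.8 = 39.429 m.
Braking distance needed to stop: v²/(2a) = 479.829 / 10.584 = 45.335 m, so total needed = 39.429 + 45.335 = 84.764 m > 48 m — it cannot stop.
Distance remaining when braking begins: 48 − 39.429 = 8.571 m.
v² = v₀² − 2a·d = 479.829 − 2 × 5.292 × 8.571 = 389.114 m²/s².
v = √389.114 = 19.726 m/s.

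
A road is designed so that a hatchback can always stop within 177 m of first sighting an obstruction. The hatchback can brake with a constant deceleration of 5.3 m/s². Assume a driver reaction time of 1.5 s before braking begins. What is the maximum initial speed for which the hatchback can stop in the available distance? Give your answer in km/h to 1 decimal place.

Stopping distance: v·t_r + v²/(2a) = 177 with t_r = 1.5 s and a = 5.300 m/s².
So v² + 15.900 v − 1876.20 = 0.
Positive root: v = −a·t_r + √((a·t_r)² + 2a·d) = −7.950 + √(63.203 + 1876.20) = 36.0887 m/s.
36.0887 m/s × 3.6 = 129.919 km/h.

Maximum speed ≈ 129.9 km/h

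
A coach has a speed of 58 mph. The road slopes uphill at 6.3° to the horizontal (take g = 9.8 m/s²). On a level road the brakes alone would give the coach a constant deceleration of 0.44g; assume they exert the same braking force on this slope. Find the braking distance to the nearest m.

Braking distance ≈ 62 m

58 mph × 0.44704 = 25.9283 m/s.
a = 0.44 × 9.8 = 4.312 m/s².
Gravity along the uphill slope adds to the braking deceleration: a_eff = 4.312 + 9.8·sin 6.3° = 4.312 + 1.075 = 5.387 m/s².
Braking distance = v²/(2a) = 25.9283² / (2 × 5.387) = 672.277 / 10.774 = 62.398 m.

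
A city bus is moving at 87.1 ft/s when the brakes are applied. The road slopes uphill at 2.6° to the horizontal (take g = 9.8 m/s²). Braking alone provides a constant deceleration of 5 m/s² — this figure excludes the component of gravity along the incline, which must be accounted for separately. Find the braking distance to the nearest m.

Braking distance ≈ 65 m

87.1 ft/s × 0.3048 = 26.5481 m/s.
Gravity along the uphill slope adds to the braking deceleration: a_eff = 5.000 + 9.8·sin 2.6° = 5.000 + 0.445 = 5.445 m/s².
Braking distance = v²/(2a) = 26.5481² / (2 × 5.445) = 704.802 / 10.890 = 64.720 m.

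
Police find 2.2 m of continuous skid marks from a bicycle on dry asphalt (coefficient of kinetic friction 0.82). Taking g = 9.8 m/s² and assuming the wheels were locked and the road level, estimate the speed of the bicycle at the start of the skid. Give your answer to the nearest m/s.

Initial speed ≈ 6 m/s

Deceleration a = μg = 0.82 × 9.8 = 8.036 m/s².
v = √(2a·d) = √(2 × 8.036 × 2.2) = √35.358 = 5.9463 m/s.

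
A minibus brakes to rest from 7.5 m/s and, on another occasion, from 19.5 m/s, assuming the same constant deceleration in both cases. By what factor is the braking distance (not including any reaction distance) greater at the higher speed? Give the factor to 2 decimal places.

Factor ≈ 6.76

Braking distance d = v²/(2a), so with a fixed, d ∝ v².
Factor = (19.5/7.5)² = 2.6000² = 6.7600.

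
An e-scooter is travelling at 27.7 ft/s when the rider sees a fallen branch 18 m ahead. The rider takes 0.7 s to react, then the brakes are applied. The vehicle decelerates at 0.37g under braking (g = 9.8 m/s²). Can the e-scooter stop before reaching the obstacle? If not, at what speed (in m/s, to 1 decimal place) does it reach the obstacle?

Yes — it stops about 2.3 m short of the obstacle, so it never reaches it

27.7 ft/s × 0.3048 = 8.4430 m/s.
a = 0.37 × 9.8 = 3.626 m/s².
Reaction distance = 8.4430 × 0.7 = 5.910 m.
Braking distance = v²/(2a) = 71.284 / 7.252 = 9.830 m.
Total stopping distance = 5.910 + 9.830 = 15.740 m, vs 18 m available — it stops with 18 − 15.740 = 2.260 m to spare.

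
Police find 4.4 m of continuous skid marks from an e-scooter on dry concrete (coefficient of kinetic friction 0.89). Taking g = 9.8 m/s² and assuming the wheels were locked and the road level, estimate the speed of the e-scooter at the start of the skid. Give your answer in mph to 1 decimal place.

Deceleration a = μg = 0.89 × 9.8 = 8.722 m/s².
v = √(2a·d) = √(2 × 8.722 × 4.4) = √76.754 = 8.7609 m/s.
= 8.7609 ÷ 0.44704 = 19.598 mph.

Initial speed ≈ 19.6 mph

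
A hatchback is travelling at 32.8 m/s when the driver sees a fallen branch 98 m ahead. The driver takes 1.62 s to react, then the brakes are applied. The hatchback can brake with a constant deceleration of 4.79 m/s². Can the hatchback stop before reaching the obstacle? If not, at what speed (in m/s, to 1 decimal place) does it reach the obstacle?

No — it strikes the obstacle at 25.4 m/s

Reaction distance = 32.8000 × 1.62 = 53.136 m.
Braking distance needed to stop: v²/(2a) = 1075.840 / 9.580 = 112.301 m, so total needed = 53.136 + 112.301 = 165.437 m > 98 m — it cannot stop.
Distance remaining when braking begins: 98 − 53.136 = 44.864 m.
v² = v₀² − 2a·d = 1075.840 − 2 × 4.790 × 44.864 = 646.043 m²/s².
v = √646.043 = 25.417 m/s.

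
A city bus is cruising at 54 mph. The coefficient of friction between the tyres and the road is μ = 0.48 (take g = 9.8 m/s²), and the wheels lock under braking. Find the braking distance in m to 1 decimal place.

54 mph × 0.44704 = 24.1402 m/s.
a = μg = 0.48 × 9.8 = 4.704 m/s².
Braking distance = v²/(2a) = 24.1402² / (2 × 4.704) = 582.749 / 9.408 = 61.942 m.

Braking distance ≈ 61.9 m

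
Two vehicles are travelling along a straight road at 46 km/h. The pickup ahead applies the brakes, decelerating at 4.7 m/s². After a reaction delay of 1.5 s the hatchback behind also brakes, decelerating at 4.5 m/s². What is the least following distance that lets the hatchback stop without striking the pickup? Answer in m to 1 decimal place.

Minimum gap ≈ 19.9 m

46 km/h ÷ 3.6 = 12.7778 m/s.
Leader travels v²/(2a_L) = 163.272 / 9.400 = 17.369 m before stopping.
Follower covers v·t_r = 12.7778 × 1.5 = 19.167 m while reacting, then v²/(2a_F) = 163.272 / 9.000 = 18.141 m while braking, for a total of 19.167 + 18.141 = 37.308 m.
Since a_F ≤ a_L and the follower starts braking later, the follower is never slower than the leader, so the closest approach is when both have stopped.
Minimum gap = 37.308 − 17.369 = 19.939 m.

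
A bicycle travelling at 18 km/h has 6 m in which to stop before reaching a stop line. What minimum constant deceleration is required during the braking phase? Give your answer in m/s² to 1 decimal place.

Required deceleration ≈ 2.1 m/s²

18 km/h ÷ 3.6 = 5.0000 m/s.
v² = 2a·d ⇒ a = v²/(2d) = 5.0000² / (2 × 6.000) = 25.000 / 12.000 = 2.0833 m/s².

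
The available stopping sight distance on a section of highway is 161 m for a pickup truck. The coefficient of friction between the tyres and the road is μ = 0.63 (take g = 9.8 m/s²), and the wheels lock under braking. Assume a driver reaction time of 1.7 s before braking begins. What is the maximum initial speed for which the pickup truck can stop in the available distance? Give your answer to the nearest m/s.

a = μg = 0.63 × 9.8 = 6.174 m/s².
Stopping distance: v·t_r + v²/(2a) = 161 with t_r = 1.7 s and a = 6.174 m/s².
So v² + 20.992 v − 1988.03 = 0.
Positive root: v = −a·t_r + √((a·t_r)² + 2a·d) = −10.496 + √(110.166 + 1988.03) = 35.3101 m/s.

Maximum speed ≈ 35 m/s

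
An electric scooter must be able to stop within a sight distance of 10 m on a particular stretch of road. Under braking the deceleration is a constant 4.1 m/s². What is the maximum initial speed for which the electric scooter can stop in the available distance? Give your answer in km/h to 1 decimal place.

v²/(2a) = d ⇒ v = √(2 × 4.100 × 10) = √82.00 = 9.0554 m/s.
9.0554 m/s × 3.6 = 32.599 km/h.

Maximum speed ≈ 32.6 km/h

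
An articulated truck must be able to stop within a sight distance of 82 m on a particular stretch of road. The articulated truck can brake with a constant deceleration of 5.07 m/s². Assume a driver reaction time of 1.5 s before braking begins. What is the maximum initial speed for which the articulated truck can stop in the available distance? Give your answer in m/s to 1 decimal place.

Maximum speed ≈ 22.2 m/s

Stopping distance: v·t_r + v²/(2a) = 82 with t_r = 1.5 s and a = 5.070 m/s².
So v² + 15.210 v − 831.48 = 0.
Positive root: v = −a·t_r + √((a·t_r)² + 2a·d) = −7.605 + √(57.836 + 831.48) = 22.2164 m/s.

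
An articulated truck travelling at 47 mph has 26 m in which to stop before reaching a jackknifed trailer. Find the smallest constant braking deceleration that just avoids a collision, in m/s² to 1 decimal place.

Required deceleration ≈ 8.5 m/s²

47 mph × 0.44704 = 21.0109 m/s.
v² = 2a·d ⇒ a = v²/(2d) = 21.0109² / (2 × 26.000) = 441.458 / 52.000 = 8.4896 m/s².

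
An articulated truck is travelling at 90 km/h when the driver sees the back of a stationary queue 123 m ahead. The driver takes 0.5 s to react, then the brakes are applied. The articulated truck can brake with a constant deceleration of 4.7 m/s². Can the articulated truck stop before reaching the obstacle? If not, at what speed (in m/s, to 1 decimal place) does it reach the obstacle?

90 km/h ÷ 3.6 = 25.0000 m/s.
Reaction distance = 25.0000 × 0.5 = 12.500 m.
Braking distance = v²/(2a) = 625.000 / 9.400 = 66.489 m.
Total stopping distance = 12.500 + 66.489 = 78.989 m, vs 123 m available — it stops with 123 − 78.989 = 44.011 m to spare.

Yes — it stops about 44.0 m short of the obstacle, so it never reaches it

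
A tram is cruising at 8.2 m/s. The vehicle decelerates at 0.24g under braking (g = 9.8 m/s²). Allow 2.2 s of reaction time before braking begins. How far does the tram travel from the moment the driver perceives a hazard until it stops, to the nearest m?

a = 0.24 × 9.8 = 2.352 m/s².
Reaction distance = v·t_r = 8.2000 × 2.2 = 18.040 m.
Braking distance = v²/(2a) = 8.2000² / (2 × 2.352) = 67.240 / 4.704 = 14.294 m.
Total = 18.040 + 14.294 = 32.334 m.

Total stopping distance ≈ 32 m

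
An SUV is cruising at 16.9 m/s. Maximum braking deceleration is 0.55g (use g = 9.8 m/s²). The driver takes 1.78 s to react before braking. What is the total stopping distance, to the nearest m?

a = 0.55 × 9.8 = 5.390 m/s².
Reaction distance = v·t_r = 16.9000 × 1.78 = 30.082 m.
Braking distance = v²/(2a) = 16.9000² / (2 × 5.390) = 285.610 / 10.780 = 26.494 m.
Total = 30.082 + 26.494 = 56.576 m.

Total stopping distance ≈ 57 m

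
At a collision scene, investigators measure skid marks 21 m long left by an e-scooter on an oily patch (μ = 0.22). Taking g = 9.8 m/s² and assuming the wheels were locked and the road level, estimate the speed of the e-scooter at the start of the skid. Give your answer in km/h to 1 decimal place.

Initial speed ≈ 34.3 km/h

Deceleration a = μg = 0.22 × 9.8 = 2.156 m/s².
v = √(2a·d) = √(2 × 2.156 × 21) = √90.552 = 9.5159 m/s.
= 9.5159 × 3.6 = 34.257 km/h.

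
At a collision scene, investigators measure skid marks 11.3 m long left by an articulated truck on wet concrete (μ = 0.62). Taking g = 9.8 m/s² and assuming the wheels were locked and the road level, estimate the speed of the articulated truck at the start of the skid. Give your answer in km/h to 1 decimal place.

Deceleration a = μg = 0.62 × 9.8 = 6.076 m/s².
v = √(2a·d) = √(2 × 6.076 × 11.3) = √137.318 = 11.7183 m/s.
= 11.7183 × 3.6 = 42.186 km/h.

Initial speed ≈ 42.2 km/h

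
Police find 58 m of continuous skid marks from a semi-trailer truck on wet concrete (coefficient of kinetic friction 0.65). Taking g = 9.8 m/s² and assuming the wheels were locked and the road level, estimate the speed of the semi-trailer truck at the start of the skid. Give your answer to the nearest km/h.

Initial speed ≈ 98 km/h

Deceleration a = μg = 0.65 × 9.8 = 6.370 m/s².
v = √(2a·d) = √(2 × 6.370 × 58) = √738.920 = 27.1831 m/s.
= 27.1831 × 3.6 = 97.859 km/h.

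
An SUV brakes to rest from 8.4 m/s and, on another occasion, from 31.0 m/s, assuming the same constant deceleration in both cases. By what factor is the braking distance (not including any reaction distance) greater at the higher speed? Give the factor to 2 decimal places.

Braking distance d = v²/(2a), so with a fixed, d ∝ v².
Factor = (31.0/8.4)² = 3.6905² = 13.6198.

Factor ≈ 13.62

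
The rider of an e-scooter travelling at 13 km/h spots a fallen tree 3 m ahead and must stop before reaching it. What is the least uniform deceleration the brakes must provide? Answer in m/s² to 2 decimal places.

Required deceleration ≈ 2.17 m/s²

13 km/h ÷ 3.6 = 3.6111 m/s.
v² = 2a·d ⇒ a = v²/(2d) = 3.6111² / (2 × 3.000) = 13.040 / 6.000 = 2.1733 m/s².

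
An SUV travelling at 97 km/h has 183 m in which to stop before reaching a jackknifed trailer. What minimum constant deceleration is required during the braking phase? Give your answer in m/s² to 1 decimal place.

97 km/h ÷ 3.6 = 26.9444 m/s.
v² = 2a·d ⇒ a = v²/(2d) = 26.9444² / (2 × 183.000) = 726.001 / 366.000 = 1.9836 m/s².

Required deceleration ≈ 2.0 m/s²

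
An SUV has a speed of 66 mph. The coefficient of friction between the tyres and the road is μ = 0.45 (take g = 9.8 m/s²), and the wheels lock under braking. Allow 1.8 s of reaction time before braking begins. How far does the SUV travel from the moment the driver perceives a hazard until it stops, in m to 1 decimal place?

66 mph × 0.44704 = 29.5046 m/s.
a = μg = 0.45 × 9.8 = 4.410 m/s².
Reaction distance = v·t_r = 29.5046 × 1.8 = 53.108 m.
Braking distance = v²/(2a) = 29.5046² / (2 × 4.410) = 870.521 / 8.820 = 98.699 m.
Total = 53.108 + 98.699 = 151.807 m.

Total stopping distance ≈ 151.8 m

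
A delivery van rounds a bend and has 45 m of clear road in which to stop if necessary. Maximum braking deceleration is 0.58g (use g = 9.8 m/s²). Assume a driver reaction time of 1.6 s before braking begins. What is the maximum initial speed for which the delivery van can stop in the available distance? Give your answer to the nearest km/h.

a = 0.58 × 9.8 = 5.684 m/s².
Stopping distance: v·t_r + v²/(2a) = 45 with t_r = 1.6 s and a = 5.684 m/s².
So v² + 18.189 v − 511.56 = 0.
Positive root: v = −a·t_r + √((a·t_r)² + 2a·d) = −9.094 + √(82.701 + 511.56) = 15.2835 m/s.
15.2835 m/s × 3.6 = 55.021 km/h.

Maximum speed ≈ 55 km/h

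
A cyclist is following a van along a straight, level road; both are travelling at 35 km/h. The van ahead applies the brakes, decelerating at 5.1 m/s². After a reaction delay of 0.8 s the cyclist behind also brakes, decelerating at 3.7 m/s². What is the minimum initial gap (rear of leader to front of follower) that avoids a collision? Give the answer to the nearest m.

35 km/h ÷ 3.6 = 9.7222 m/s.
Leader travels v²/(2a_L) = 94.521 / 10.200 = 9.267 m before stopping.
Follower covers v·t_r = 9.7222 × 0.8 = 7.778 m while reacting, then v²/(2a_F) = 94.521 / 7.400 = 12.773 m while braking, for a total of 7.778 + 12.773 = 20.551 m.
Since a_F ≤ a_L and the follower starts braking later, the follower is never slower than the leader, so the closest approach is when both have stopped.
Minimum gap = 20.551 − 9.267 = 11.284 m.

Minimum gap ≈ 11 m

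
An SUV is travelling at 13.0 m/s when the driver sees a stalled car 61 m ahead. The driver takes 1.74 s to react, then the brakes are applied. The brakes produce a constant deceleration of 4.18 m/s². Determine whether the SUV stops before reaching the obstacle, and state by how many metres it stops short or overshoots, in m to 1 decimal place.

Yes — it stops 18.2 m short of the obstacle

Reaction distance = 13.0000 × 1.74 = 22.620 m.
Braking distance = v²/(2a) = 169.000 / 8.360 = 20.215 m.
Total stopping distance = 22.620 + 20.215 = 42.835 m, vs 61 m available — it stops with 61 − 42.835 = 18.165 m to spare.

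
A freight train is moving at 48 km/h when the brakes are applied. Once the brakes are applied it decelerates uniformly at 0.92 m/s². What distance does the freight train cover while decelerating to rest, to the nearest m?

Braking distance ≈ 97 m

48 km/h ÷ 3.6 = 13.3333 m/s.
Braking distance = v²/(2a) = 13.3333² / (2 × 0.920) = 177.777 / 1.840 = 96.618 m.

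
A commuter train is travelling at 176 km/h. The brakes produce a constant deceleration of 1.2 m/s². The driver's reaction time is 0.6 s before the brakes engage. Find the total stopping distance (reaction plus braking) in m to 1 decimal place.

176 km/h ÷ 3.6 = 48.8889 m/s.
Reaction distance = v·t_r = 48.8889 × 0.6 = 29.333 m.
Braking distance = v²/(2a) = 48.8889² / (2 × 1.200) = 2390.125 / 2.400 = 995.885 m.
Total = 29.333 + 995.885 = 1025.218 m.

Total stopping distance ≈ 1025.2 m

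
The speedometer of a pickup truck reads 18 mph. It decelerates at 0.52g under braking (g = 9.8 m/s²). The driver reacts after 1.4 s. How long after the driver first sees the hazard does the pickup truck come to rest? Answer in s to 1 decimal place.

Total time ≈ 3.0 s

18 mph × 0.44704 = 8.0467 m/s.
a = 0.52 × 9.8 = 5.096 m/s².
Braking time = v/a = 8.0467 / 5.096 = 1.579 s.
Total = 1.4 + 1.579 = 2.979 s.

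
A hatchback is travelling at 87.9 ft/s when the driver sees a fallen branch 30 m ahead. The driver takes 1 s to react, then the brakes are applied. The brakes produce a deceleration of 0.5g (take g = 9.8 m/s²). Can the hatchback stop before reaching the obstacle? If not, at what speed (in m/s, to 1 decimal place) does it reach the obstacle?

No — it strikes the obstacle at 26.2 m/s

87.9 ft/s × 0.3048 = 26.7919 m/s.
a = 0.5 × 9.8 = 4.900 m/s².
Reaction distance = 26.7919 × 1 = 26.792 m.
Braking distance needed to stop: v²/(2a) = 717.806 / 9.800 = 73.246 m, so total needed = 26.792 + 73.246 = 100.038 m > 30 m — it cannot stop.
Distance remaining when braking begins: 30 − 26.792 = 3.208 m.
v² = v₀² − 2a·d = 717.806 − 2 × 4.900 × 3.208 = 686.368 m²/s².
v = √686.368 = 26.199 m/s.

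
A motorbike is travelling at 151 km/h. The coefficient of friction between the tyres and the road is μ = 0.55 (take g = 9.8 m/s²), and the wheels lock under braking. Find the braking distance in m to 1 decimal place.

Braking distance ≈ 163.2 m

151 km/h ÷ 3.6 = 41.9444 m/s.
a = μg = 0.55 × 9.8 = 5.390 m/s².
Braking distance = v²/(2a) = 41.9444² / (2 × 5.390) = 1759.333 / 10.780 = 163.203 m.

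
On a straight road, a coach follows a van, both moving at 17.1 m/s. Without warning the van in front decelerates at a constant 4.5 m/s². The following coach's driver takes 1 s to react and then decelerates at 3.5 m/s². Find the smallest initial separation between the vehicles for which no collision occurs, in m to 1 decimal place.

Leader travels v²/(2a_L) = 292.410 / 9.000 = 32.490 m before stopping.
Follower covers v·t_r = 17.1000 × 1 = 17.100 m while reacting, then v²/(2a_F) = 292.410 / 7.000 = 41.773 m while braking, for a total of 17.100 + 41.773 = 58.873 m.
Since a_F ≤ a_L and the follower starts braking later, the follower is never slower than the leader, so the closest approach is when both have stopped.
Minimum gap = 58.873 − 32.490 = 26.383 m.

Minimum gap ≈ 26.4 m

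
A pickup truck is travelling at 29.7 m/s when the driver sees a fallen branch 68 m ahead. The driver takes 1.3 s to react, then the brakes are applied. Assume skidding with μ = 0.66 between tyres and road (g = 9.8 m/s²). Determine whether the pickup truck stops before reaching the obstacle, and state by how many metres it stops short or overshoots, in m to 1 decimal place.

No — it overshoots by 38.8 m

a = μg = 0.66 × 9.8 = 6.468 m/s².
Reaction distance = 29.7000 × 1.3 = 38.610 m.
Braking distance = v²/(2a) = 882.090 / 12.936 = 68.189 m.
Total stopping distance = 38.610 + 68.189 = 106.799 m, vs 68 m available — it cannot stop in time and overshoots by 106.799 − 68 = 38.799 m.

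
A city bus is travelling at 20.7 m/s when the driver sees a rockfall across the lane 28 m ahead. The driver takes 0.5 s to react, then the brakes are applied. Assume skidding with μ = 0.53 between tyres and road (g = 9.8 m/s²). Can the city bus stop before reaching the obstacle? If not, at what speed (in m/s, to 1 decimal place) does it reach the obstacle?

No — it strikes the obstacle at 15.7 m/s

a = μg = 0.53 × 9.8 = 5.194 m/s².
Reaction distance = 20.7000 × 0.5 = 10.350 m.
Braking distance needed to stop: v²/(2a) = 428.490 / 10.388 = 41.249 m, so total needed = 10.350 + 41.249 = 51.599 m > 28 m — it cannot stop.
Distance remaining when braking begins: 28 − 10.350 = 17.650 m.
v² = v₀² − 2a·d = 428.490 − 2 × 5.194 × 17.650 = 245.142 m²/s².
v = √245.142 = 15.657 m/s.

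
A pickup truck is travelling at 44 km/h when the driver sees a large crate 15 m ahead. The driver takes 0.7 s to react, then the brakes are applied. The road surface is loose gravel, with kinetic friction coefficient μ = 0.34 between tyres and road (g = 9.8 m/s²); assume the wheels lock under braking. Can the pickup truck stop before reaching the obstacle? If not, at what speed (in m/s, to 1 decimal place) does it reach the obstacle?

No — it strikes the obstacle at 10.3 m/s

44 km/h ÷ 3.6 = 12.2222 m/s.
a = μg = 0.34 × 9.8 = 3.332 m/s².
Reaction distance = 12.2222 × 0.7 = 8.556 m.
Braking distance needed to stop: v²/(2a) = 149.382 / 6.664 = 22.416 m, so total needed = 8.556 + 22.416 = 30.972 m > 15 m — it cannot stop.
Distance remaining when braking begins: 15 − 8.556 = 6.444 m.
v² = v₀² − 2a·d = 149.382 − 2 × 3.332 × 6.444 = 106.439 m²/s².
v = √106.439 = 10.317 m/s.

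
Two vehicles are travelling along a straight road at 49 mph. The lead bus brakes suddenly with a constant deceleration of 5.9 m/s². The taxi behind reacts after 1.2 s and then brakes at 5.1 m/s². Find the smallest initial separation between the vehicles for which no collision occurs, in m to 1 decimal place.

Minimum gap ≈ 32.7 m

49 mph × 0.44704 = 21.9050 m/s.
Leader travels v²/(2a_L) = 479.829 / 11.800 = 40.663 m before stopping.
Follower covers v·t_r = 21.9050 × 1.2 = 26.286 m while reacting, then v²/(2a_F) = 479.829 / 10.200 = 47.042 m while braking, for a total of 26.286 + 47.042 = 73.328 m.
Since a_F ≤ a_L and the follower starts braking later, the follower is never slower than the leader, so the closest approach is when both have stopped.
Minimum gap = 73.328 − 40.663 = 32.665 m.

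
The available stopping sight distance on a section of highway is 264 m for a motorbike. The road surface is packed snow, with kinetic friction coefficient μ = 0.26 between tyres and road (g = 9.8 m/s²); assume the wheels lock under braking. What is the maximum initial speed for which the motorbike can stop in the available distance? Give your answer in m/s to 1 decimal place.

a = μg = 0.26 × 9.8 = 2.548 m/s².
v²/(2a) = d ⇒ v = √(2 × 2.548 × 264) = √1345.34 = 36.6789 m/s.

Maximum speed ≈ 36.7 m/s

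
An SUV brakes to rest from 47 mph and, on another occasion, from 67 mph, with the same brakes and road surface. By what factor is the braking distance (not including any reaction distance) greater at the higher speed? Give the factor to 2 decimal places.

Factor ≈ 2.03

Braking distance d = v²/(2a), so with a fixed, d ∝ v².
Factor = (67/47)² = 1.4255² = 2.0321.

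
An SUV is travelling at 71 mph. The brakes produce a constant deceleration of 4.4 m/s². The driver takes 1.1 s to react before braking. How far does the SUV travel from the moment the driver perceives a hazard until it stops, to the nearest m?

Total stopping distance ≈ 149 m

71 mph × 0.44704 = 31.7398 m/s.
Reaction distance = v·t_r = 31.7398 × 1.1 = 34.914 m.
Braking distance = v²/(2a) = 31.7398² / (2 × 4.400) = 1007.415 / 8.800 = 114.479 m.
Total = 34.914 + 114.479 = 149.393 m.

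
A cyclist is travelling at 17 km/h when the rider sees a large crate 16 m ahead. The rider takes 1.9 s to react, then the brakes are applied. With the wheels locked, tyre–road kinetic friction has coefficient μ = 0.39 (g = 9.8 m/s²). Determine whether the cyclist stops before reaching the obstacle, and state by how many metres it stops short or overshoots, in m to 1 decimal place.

17 km/h ÷ 3.6 = 4.7222 m/s.
a = μg = 0.39 × 9.8 = 3.822 m/s².
Reaction distance = 4.7222 × 1.9 = 8.972 m.
Braking distance = v²/(2a) = 22.299 / 7.644 = 2.917 m.
Total stopping distance = 8.972 + 2.917 = 11.889 m, vs 16 m available — it stops with 16 − 11.889 = 4.111 m to spare.

Yes — it stops 4.1 m short of the obstacle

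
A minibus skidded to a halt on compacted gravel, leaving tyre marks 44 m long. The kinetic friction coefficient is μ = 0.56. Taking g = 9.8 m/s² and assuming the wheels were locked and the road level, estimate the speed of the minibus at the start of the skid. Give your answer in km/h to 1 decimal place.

Initial speed ≈ 79.1 km/h

Deceleration a = μg = 0.56 × 9.8 = 5.488 m/s².
v = √(2a·d) = √(2 × 5.488 × 44) = √482.944 = 21.9760 m/s.
= 21.9760 × 3.6 = 79.114 km/h.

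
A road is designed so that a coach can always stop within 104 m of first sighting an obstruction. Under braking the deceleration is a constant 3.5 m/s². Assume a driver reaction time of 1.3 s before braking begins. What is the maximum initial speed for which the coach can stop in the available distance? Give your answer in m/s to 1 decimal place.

Stopping distance: v·t_r + v²/(2a) = 104 with t_r = 1.3 s and a = 3.500 m/s².
So v² + 9.100 v − 728.00 = 0.
Positive root: v = −a·t_r + √((a·t_r)² + 2a·d) = −4.550 + √(20.702 + 728.00) = 22.8124 m/s.

Maximum speed ≈ 22.8 m/s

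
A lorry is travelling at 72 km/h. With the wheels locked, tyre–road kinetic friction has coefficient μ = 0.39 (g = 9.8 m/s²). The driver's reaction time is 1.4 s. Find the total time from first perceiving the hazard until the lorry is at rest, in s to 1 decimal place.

Total time ≈ 6.6 s

72 km/h ÷ 3.6 = 20.0000 m/s.
a = μg = 0.39 × 9.8 = 3.822 m/s².
Braking time = v/a = 20.0000 / 3.822 = 5.233 s.
Total = 1.4 + 5.233 = 6.633 s.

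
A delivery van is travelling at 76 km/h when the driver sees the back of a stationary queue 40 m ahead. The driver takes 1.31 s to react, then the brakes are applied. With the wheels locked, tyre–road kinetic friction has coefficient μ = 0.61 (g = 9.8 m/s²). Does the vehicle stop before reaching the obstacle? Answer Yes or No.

76 km/h ÷ 3.6 = 21.1111 m/s.
a = μg = 0.61 × 9.8 = 5.978 m/s².
Reaction distance = 21.1111 × 1.31 = 27.656 m.
Braking distance = v²/(2a) = 445.679 / 11.956 = 37.277 m.
Total stopping distance = 27.656 + 37.277 = 64.933 m, vs 40 m available — it cannot stop in time and overshoots by 64.933 − 40 = 24.933 m.

No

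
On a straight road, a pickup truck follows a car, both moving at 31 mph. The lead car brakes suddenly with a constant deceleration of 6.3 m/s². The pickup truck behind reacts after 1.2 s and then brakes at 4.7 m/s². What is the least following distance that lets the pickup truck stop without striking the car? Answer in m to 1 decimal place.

Minimum gap ≈ 21.8 m

31 mph × 0.44704 = 13.8582 m/s.
Leader travels v²/(2a_L) = 192.050 / 12.600 = 15.242 m before stopping.
Follower covers v·t_r = 13.8582 × 1.2 = 16.630 m while reacting, then v²/(2a_F) = 192.050 / 9.400 = 20.431 m while braking, for a total of 16.630 + 20.431 = 37.061 m.
Since a_F ≤ a_L and the follower starts braking later, the follower is never slower than the leader, so the closest approach is when both have stopped.
Minimum gap = 37.061 − 15.242 = 21.819 m.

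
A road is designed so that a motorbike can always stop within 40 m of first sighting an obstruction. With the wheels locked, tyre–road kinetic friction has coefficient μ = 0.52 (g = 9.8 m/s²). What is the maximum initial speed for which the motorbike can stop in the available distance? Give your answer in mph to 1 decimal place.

a = μg = 0.52 × 9.8 = 5.096 m/s².
v²/(2a) = d ⇒ v = √(2 × 5.096 × 40) = √407.68 = 20.1911 m/s.
20.1911 m/s ÷ 0.44704 = 45.166 mph.

Maximum speed ≈ 45.2 mph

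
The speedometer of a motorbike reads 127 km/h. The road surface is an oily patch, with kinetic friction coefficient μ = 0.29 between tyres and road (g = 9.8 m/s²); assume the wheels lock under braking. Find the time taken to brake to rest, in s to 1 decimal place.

Braking time ≈ 12.4 s

127 km/h ÷ 3.6 = 35.2778 m/s.
a = μg = 0.29 × 9.8 = 2.842 m/s².
Braking time = v/a = 35.2778 / 2.842 = 12.413 s.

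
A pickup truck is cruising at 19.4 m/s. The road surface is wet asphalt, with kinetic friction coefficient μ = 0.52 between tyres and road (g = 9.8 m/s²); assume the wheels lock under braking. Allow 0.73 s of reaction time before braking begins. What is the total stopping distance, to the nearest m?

Total stopping distance ≈ 51 m

a = μg = 0.52 × 9.8 = 5.096 m/s².
Reaction distance = v·t_r = 19.4000 × 0.73 = 14.162 m.
Braking distance = v²/(2a) = 19.4000² / (2 × 5.096) = 376.360 / 10.192 = 36.927 m.
Total = 14.162 + 36.927 = 51.089 m.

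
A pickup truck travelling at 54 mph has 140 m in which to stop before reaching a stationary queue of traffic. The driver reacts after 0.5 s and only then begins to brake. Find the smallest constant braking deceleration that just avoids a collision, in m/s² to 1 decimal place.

Required deceleration ≈ 2.3 m/s²

54 mph × 0.44704 = 24.1402 m/s.
Distance covered during reaction = 24.1402 × 0.5 = 12.070 m.
Distance available for braking: 140 − 12.070 = 127.930 m.
v² = 2a·d ⇒ a = v²/(2d) = 24.1402² / (2 × 127.930) = 582.749 / 255.860 = 2.2776 m/s².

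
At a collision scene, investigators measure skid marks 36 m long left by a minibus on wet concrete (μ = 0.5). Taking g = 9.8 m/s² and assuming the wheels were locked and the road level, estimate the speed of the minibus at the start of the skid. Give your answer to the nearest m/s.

Initial speed ≈ 19 m/s

Deceleration a = μg = 0.5 × 9.8 = 4.900 m/s².
v = √(2a·d) = √(2 × 4.900 × 36) = √352.800 = 18.7830 m/s.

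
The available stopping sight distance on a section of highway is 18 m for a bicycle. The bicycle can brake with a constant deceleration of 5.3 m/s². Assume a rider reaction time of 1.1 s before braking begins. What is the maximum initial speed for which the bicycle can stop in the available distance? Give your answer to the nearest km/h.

Maximum speed ≈ 33 km/h

Stopping distance: v·t_r + v²/(2a) = 18 with t_r = 1.1 s and a = 5.300 m/s².
So v² + 11.660 v − 190.80 = 0.
Positive root: v = −a·t_r + √((a·t_r)² + 2a·d) = −5.830 + √(33.989 + 190.80) = 9.1630 m/s.
9.1630 m/s × 3.6 = 32.987 km/h.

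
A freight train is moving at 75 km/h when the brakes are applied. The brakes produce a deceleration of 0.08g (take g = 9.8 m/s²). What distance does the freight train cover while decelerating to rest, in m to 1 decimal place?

75 km/h ÷ 3.6 = 20.8333 m/s.
a = 0.08 × 9.8 = 0.784 m/s².
Braking distance = v²/(2a) = 20.8333² / (2 × 0.784) = 434.026 / 1.568 = 276.802 m.

Braking distance ≈ 276.8 m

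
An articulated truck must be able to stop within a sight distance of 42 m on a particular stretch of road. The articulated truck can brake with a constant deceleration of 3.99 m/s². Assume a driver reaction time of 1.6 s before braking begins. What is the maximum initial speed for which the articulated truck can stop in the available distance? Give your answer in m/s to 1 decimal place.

Maximum speed ≈ 13.0 m/s

Stopping distance: v·t_r + v²/(2a) = 42 with t_r = 1.6 s and a = 3.990 m/s².
So v² + 12.768 v − 335.16 = 0.
Positive root: v = −a·t_r + √((a·t_r)² + 2a·d) = −6.384 + √(40.755 + 335.16) = 13.0045 m/s.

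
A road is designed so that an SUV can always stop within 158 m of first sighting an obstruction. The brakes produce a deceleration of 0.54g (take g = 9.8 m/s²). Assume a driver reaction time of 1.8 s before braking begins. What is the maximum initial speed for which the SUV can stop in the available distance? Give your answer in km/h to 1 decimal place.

Maximum speed ≈ 116.9 km/h

a = 0.54 × 9.8 = 5.292 m/s².
Stopping distance: v·t_r + v²/(2a) = 158 with t_r = 1.8 s and a = 5.292 m/s².
So v² + 19.051 v − 1672.27 = 0.
Positive root: v = −a·t_r + √((a·t_r)² + 2a·d) = −9.526 + √(90.745 + 1672.27) = 32.4623 m/s.
32.4623 m/s × 3.6 = 116.864 km/h.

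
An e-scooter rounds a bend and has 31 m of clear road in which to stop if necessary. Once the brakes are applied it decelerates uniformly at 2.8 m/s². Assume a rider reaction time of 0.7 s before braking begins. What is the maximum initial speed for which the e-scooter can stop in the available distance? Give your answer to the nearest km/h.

Stopping distance: v·t_r + v²/(2a) = 31 with t_r = 0.7 s and a = 2.800 m/s².
So v² + 3.920 v − 173.60 = 0.
Positive root: v = −a·t_r + √((a·t_r)² + 2a·d) = −1.960 + √(3.842 + 173.60) = 11.3607 m/s.
11.3607 m/s × 3.6 = 40.899 km/h.

Maximum speed ≈ 41 km/h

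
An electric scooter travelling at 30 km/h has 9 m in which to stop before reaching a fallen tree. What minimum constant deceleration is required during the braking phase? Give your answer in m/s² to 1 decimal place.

30 km/h ÷ 3.6 = 8.3333 m/s.
v² = 2a·d ⇒ a = v²/(2d) = 8.3333² / (2 × 9.000) = 69.444 / 18.000 = 3.8580 m/s².

Required deceleration ≈ 3.9 m/s²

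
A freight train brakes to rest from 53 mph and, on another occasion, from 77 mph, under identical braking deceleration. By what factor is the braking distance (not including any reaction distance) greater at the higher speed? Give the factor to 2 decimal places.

Factor ≈ 2.11

Braking distance d = v²/(2a), so with a fixed, d ∝ v².
Factor = (77/53)² = 1.4528² = 2.1106.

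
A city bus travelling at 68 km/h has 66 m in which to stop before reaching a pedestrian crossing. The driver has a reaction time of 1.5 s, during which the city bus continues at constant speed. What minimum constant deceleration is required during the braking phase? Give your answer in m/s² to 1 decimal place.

Required deceleration ≈ 4.7 m/s²

68 km/h ÷ 3.6 = 18.8889 m/s.
Distance covered during reaction = 18.8889 × 1.5 = 28.333 m.
Distance available for braking: 66 − 28.333 = 37.667 m.
v² = 2a·d ⇒ a = v²/(2d) = 18.8889² / (2 × 37.667) = 356.791 / 75.334 = 4.7361 m/s².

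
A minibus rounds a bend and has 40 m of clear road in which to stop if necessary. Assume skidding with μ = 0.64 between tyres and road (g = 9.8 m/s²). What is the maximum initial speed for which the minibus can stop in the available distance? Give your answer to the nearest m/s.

Maximum speed ≈ 22 m/s

a = μg = 0.64 × 9.8 = 6.272 m/s².
v²/(2a) = d ⇒ v = √(2 × 6.272 × 40) = √501.76 = 22.4000 m/s.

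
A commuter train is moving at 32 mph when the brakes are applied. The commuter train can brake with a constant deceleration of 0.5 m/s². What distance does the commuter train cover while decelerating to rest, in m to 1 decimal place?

Braking distance ≈ 204.6 m

32 mph × 0.44704 = 14.3053 m/s.
Braking distance = v²/(2a) = 14.3053² / (2 × 0.500) = 204.642 / 1.000 = 204.642 m.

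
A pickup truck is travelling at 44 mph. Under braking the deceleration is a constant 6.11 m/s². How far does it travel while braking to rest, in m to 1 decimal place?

44 mph × 0.44704 = 19.6698 m/s.
Braking distance = v²/(2a) = 19.6698² / (2 × 6.110) = 386.901 / 12.220 = 31.661 m.

Braking distance ≈ 31.7 m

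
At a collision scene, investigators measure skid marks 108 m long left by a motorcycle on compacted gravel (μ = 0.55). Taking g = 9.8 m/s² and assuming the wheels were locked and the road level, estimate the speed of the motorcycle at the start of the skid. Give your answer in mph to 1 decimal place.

Initial speed ≈ 76.3 mph

Deceleration a = μg = 0.55 × 9.8 = 5.390 m/s².
v = √(2a·d) = √(2 × 5.390 × 108) = √1164.240 = 34.1210 m/s.
= 34.1210 ÷ 0.44704 = 76.327 mph.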